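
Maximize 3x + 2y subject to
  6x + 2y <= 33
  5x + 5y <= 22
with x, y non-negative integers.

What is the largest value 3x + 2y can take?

(x,y)=(4,0): 6·4+2·0=24≤33, 5·4+5·0=20≤22, objective 12.
(x,y)=(3,1): 6·3+2·1=20≤33, 5·3+5·1=20≤22, objective 11.
(x,y)=(3,0): 6·3+2·0=18≤33, 5·3+5·0=15≤22, objective 9.
No feasible integer point exceeds 12.

12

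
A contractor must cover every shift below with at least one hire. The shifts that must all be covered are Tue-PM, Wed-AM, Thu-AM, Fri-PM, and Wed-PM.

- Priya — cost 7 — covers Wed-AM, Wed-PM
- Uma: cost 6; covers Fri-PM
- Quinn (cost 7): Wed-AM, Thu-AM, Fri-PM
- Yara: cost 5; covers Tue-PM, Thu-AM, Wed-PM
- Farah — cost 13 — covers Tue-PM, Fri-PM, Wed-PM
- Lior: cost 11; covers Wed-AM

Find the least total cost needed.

12

Choose Quinn and Yara: together they cover Tue-PM, Wed-AM, Thu-AM, Fri-PM, Wed-PM — every shift.
Total cost: 7 + 5 = 12.
No cover costs less than 12.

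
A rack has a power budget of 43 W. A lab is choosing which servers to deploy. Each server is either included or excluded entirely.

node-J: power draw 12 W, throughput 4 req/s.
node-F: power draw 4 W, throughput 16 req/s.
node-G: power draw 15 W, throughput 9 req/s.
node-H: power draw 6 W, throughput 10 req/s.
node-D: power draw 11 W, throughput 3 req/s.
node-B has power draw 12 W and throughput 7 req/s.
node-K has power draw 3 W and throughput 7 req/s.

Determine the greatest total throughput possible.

49

node-J + node-F + node-G + node-H + node-K: power draw 12 + 4 + 15 + 6 + 3 = 40 ≤ 43, throughput 4 + 16 + 9 + 10 + 7 = 46.
node-F + node-G + node-H + node-B + node-K: power draw 4 + 15 + 6 + 12 + 3 = 40 ≤ 43, throughput 16 + 9 + 10 + 7 + 7 = 49.
Best is node-F, node-G, node-H, node-B, and node-K with total throughput 49.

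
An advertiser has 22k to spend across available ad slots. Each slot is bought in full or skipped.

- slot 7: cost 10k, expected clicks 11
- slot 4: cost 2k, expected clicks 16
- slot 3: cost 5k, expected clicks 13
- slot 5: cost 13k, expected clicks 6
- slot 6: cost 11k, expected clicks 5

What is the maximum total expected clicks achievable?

40

slot 4 + slot 3 + slot 5: cost 2 + 5 + 13 = 20 ≤ 22, expected clicks 16 + 13 + 6 = 35.
slot 7 + slot 4 + slot 3: cost 10 + 2 + 5 = 17 ≤ 22, expected clicks 11 + 16 + 13 = 40.
Best is slot 7, slot 4, and slot 3 with total expected clicks 40.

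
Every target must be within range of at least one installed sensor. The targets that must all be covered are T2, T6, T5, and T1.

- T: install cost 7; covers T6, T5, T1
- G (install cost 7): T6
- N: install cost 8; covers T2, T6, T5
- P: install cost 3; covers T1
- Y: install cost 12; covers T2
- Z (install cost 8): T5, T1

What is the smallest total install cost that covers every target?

Choose N and P: together they cover T2, T6, T5, T1 — every target.
Total install cost: 8 + 3 = 11.

11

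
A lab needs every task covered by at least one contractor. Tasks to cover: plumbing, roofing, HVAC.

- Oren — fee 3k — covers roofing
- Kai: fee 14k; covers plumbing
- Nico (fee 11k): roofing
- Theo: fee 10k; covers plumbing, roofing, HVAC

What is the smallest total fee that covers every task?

10

Theo alone covers plumbing, roofing, HVAC — every task.
Total fee: 10.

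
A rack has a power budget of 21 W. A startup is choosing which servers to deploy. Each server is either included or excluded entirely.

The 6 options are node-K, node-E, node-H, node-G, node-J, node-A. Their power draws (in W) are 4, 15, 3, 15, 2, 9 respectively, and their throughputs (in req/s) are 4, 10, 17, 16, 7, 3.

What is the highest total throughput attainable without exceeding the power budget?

40

Take node-H, node-G, and node-J: power draw 3 + 15 + 2 = 20 ≤ 21, throughput 17 + 16 + 7 = 40.
No other feasible combination does better.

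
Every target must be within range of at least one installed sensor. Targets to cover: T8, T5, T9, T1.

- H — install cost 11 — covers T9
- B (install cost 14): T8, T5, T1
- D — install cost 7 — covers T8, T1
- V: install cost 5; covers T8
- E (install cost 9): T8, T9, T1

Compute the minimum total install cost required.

23

Choose B and E: together they cover T8, T5, T9, T1 — every target.
Total install cost: 14 + 9 = 23.
No cover costs less than 23.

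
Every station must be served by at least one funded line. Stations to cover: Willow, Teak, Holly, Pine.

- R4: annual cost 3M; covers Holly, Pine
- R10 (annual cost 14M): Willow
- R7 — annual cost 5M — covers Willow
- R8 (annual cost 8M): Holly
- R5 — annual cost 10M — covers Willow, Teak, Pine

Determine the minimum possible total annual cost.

13

The greedy cost-per-new-station heuristic would pick R4, R7, and R5 for 18, but a cheaper cover exists.
Choose R4 and R5: together they cover Willow, Teak, Holly, Pine — every station.
Total annual cost: 3 + 10 = 13.
No cover costs less than 13.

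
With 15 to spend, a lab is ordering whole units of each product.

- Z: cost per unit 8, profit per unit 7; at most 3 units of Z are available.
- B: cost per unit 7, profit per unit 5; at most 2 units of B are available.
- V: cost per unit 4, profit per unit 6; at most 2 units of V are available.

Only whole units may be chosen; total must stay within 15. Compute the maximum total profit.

1×B and 2×V: cost 15 ≤ 15, profit 1·5 + 2·6 = 17.
1×Z and 1×V: cost 12 ≤ 15, profit 1·7 + 1·6 = 13.
Best is 17.

17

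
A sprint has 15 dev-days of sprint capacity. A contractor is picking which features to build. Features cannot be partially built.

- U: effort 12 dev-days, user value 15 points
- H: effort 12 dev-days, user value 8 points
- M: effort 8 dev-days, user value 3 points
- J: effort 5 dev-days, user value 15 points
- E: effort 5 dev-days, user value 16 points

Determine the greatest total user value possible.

31

J + E: effort 5 + 5 = 10 ≤ 15, user value 15 + 16 = 31.
M + J: effort 8 + 5 = 13 ≤ 15, user value 3 + 15 = 18.
M + E: effort 8 + 5 = 13 ≤ 15, user value 3 + 16 = 19.
Best is J and E with total user value 31.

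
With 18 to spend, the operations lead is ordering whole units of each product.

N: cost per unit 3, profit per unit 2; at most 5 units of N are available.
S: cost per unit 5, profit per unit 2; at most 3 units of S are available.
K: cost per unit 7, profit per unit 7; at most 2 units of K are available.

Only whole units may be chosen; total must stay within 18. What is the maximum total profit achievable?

16

1×N and 2×K: cost 17 ≤ 18, profit 1·2 + 2·7 = 16.
2×K: cost 14 ≤ 18, profit 2·7 = 14.
Best is 16.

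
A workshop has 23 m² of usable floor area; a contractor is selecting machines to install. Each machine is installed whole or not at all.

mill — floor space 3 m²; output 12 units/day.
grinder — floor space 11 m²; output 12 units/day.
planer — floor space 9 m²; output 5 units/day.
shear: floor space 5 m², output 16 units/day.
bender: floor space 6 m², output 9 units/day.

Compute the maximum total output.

42

Allowing fractional choices, the relaxed optimum would be about 46.8, but machines are indivisible.
mill + planer + shear + bender: floor space 3 + 9 + 5 + 6 = 23 ≤ 23, output 12 + 5 + 16 + 9 = 42.
mill + shear + bender: floor space 3 + 5 + 6 = 14 ≤ 23, output 12 + 16 + 9 = 37.
mill + grinder + shear: floor space 3 + 11 + 5 = 19 ≤ 23, output 12 + 12 + 16 = 40.
Best is mill, planer, shear, and bender with total output 42.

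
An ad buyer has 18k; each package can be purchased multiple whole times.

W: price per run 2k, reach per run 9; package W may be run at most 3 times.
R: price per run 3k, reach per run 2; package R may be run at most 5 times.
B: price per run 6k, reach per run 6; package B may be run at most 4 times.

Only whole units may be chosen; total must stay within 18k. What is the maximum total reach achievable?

This is a bounded integer knapsack.
Take 3×W and 2×B: price 18 ≤ 18, reach 3·9 + 2·6 = 39.
W has the best ratio (9/2) and is taken to its limit of 3; remaining capacity is filled optimally with the others.

39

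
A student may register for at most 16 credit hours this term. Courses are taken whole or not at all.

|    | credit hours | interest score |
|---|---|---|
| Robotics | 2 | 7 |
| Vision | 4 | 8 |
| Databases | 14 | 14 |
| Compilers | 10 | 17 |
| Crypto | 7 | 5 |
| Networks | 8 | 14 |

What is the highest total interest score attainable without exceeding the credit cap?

32

This is an integer program with binary decision variables.
Vision + Compilers: credit hours 4 + 10 = 14 ≤ 16, interest score 8 + 17 = 25.
Robotics + Vision + Compilers: credit hours 2 + 4 + 10 = 16 ≤ 16, interest score 7 + 8 + 17 = 32.
Robotics + Vision + Networks: credit hours 2 + 4 + 8 = 14 ≤ 16, interest score 7 + 8 + 14 = 29.
Best is Robotics, Vision, and Compilers with total interest score 32.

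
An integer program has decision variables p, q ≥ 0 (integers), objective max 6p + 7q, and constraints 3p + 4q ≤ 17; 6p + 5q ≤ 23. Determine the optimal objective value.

28

(p,q)=(0,4) is feasible, giving 28.
(p,q)=(1,3) is feasible, giving 27.
(p,q)=(0,3) is feasible, giving 21.
The best lattice point is (0,4), giving 28.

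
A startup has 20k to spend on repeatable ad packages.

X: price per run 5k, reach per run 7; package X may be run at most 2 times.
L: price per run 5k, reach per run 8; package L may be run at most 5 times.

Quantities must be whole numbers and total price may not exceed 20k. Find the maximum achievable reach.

Take 4×L: price 20 ≤ 20, reach 4·8 = 32.
No other integer combination yields more.

32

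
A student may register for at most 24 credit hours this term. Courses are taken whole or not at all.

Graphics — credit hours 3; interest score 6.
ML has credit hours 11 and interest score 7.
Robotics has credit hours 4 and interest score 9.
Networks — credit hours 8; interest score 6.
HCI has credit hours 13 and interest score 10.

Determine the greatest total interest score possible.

25

ML + Robotics + Networks: credit hours 11 + 4 + 8 = 23 ≤ 24, interest score 7 + 9 + 6 = 22.
Graphics + Robotics + HCI: credit hours 3 + 4 + 13 = 20 ≤ 24, interest score 6 + 9 + 10 = 25.
Graphics + ML + Robotics: credit hours 3 + 11 + 4 = 18 ≤ 24, interest score 6 + 7 + 9 = 22.
Best is Graphics, Robotics, and HCI with total interest score 25.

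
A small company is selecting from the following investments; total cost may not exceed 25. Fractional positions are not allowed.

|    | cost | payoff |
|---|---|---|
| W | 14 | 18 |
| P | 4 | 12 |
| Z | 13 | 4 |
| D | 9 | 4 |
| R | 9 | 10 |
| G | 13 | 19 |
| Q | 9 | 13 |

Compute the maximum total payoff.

P + R + Q: cost 4 + 9 + 9 = 22 ≤ 25, payoff 12 + 10 + 13 = 35.
P + G: cost 4 + 13 = 17 ≤ 25, payoff 12 + 19 = 31.
G + Q: cost 13 + 9 = 22 ≤ 25, payoff 19 + 13 = 32.
Best is P, R, and Q with total payoff 35.

35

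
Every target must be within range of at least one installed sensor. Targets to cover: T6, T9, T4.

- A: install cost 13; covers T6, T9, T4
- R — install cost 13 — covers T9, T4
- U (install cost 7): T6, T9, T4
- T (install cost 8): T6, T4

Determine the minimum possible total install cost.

This is a weighted set-cover instance.
U alone covers T6, T9, T4 — every target.
Total install cost: 7.
No cover costs less than 7.

7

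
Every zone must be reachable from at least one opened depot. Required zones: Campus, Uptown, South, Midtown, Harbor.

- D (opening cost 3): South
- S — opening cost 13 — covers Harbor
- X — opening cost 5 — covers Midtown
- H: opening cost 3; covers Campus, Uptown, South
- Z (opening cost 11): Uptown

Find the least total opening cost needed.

21

This is a weighted set-cover instance.
Choose S, X, and H: together they cover Campus, Uptown, South, Midtown, Harbor — every zone.
Total opening cost: 13 + 5 + 3 = 21.
No cover costs less than 21.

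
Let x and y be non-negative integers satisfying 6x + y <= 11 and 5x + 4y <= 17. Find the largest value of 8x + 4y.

The continuous relaxation peaks at (1.42, 2.47) with value 21.26; rounding to a feasible lattice point costs some objective.
(x,y)=(1,3): 6·1+1·3=9≤11, 5·1+4·3=17≤17, objective 20.
(x,y)=(1,2): 6·1+1·2=8≤11, 5·1+4·2=13≤17, objective 16.
(x,y)=(0,4): 6·0+1·4=4≤11, 5·0+4·4=16≤17, objective 16.
Maximum is 20 at (x,y)=(1,3).

20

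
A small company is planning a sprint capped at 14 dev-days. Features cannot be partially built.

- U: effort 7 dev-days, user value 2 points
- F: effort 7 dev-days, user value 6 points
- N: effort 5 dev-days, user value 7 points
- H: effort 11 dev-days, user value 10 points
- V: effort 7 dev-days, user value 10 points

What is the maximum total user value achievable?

17

Take N and V: effort 5 + 7 = 12 ≤ 14, user value 7 + 10 = 17.
No other feasible combination does better.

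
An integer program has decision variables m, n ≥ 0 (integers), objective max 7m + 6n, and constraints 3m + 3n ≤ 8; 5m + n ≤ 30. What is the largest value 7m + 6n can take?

14

(m,n)=(2,0) is feasible, giving 14.
(m,n)=(1,1) is feasible, giving 13.
(m,n)=(1,0) is feasible, giving 7.
The best lattice point is (2,0), giving 14.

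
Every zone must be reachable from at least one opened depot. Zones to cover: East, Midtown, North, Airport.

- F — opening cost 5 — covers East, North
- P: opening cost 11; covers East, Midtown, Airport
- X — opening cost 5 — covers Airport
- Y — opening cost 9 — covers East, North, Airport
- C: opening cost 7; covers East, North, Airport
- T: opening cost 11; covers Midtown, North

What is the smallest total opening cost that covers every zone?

The greedy cost-per-new-zone heuristic would pick C and P for 18, but a cheaper cover exists.
Choose F and P: together they cover East, Midtown, North, Airport — every zone.
Total opening cost: 5 + 11 = 16.
No cover costs less than 16.

16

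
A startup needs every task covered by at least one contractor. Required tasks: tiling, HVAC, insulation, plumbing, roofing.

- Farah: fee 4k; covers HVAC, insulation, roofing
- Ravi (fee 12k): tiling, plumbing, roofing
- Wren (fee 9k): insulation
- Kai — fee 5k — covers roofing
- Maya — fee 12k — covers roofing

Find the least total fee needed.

Choose Farah and Ravi: together they cover tiling, HVAC, insulation, plumbing, roofing — every task.
Total fee: 4 + 12 = 16.

16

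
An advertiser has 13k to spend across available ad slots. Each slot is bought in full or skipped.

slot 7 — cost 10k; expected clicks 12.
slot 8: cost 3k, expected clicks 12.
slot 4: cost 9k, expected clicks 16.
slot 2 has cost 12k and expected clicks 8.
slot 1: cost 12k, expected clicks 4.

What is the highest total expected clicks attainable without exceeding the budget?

28

Treat it as a binary knapsack problem.
Allowing fractional choices, the relaxed optimum would be about 29.2, but ad slots are indivisible.
slot 8 + slot 4: cost 3 + 9 = 12 ≤ 13, expected clicks 12 + 16 = 28.
slot 7 + slot 8: cost 10 + 3 = 13 ≤ 13, expected clicks 12 + 12 = 24.
slot 4: cost 9 ≤ 13, expected clicks 16.
Best is slot 8 and slot 4 with total expected clicks 28.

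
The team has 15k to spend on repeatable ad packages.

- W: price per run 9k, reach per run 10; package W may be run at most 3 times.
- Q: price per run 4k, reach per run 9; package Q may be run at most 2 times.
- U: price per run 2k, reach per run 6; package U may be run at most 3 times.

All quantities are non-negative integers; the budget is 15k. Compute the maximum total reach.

This is a bounded integer knapsack.
2×Q and 2×U: price 12 ≤ 15, reach 2·9 + 2·6 = 30.
2×Q and 3×U: price 14 ≤ 15, reach 2·9 + 3·6 = 36.
Best is 36.

36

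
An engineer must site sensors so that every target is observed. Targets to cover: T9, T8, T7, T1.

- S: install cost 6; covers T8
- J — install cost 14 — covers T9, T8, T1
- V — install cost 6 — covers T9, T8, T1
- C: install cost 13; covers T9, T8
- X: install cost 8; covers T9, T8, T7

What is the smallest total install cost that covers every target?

14

Choose V and X: together they cover T9, T8, T7, T1 — every target.
Total install cost: 6 + 8 = 14.
No cover costs less than 14.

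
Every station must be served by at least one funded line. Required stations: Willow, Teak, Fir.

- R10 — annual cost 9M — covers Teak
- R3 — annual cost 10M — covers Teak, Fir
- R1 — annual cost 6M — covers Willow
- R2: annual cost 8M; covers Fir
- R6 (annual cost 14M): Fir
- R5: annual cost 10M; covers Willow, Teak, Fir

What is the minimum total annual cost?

10

R5 alone covers Willow, Teak, Fir — every station.
Total annual cost: 10.
No cover costs less than 10.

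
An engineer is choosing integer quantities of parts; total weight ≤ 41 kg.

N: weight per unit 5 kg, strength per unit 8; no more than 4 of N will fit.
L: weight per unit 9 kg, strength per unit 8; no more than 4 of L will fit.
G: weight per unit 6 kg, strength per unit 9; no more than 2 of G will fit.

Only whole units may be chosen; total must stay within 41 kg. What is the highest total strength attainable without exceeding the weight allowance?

58

N has the best ratio (8/5); taking only N gives at most 4×8 = 32 (stopped by the supply cap of 4).
Mixing does better — 4×N, 1×L, and 2×G: weight 41 ≤ 41, strength 4·8 + 1·8 + 2·9 = 58.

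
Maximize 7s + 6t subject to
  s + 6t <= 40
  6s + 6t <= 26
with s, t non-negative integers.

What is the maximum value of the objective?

(s,t)=(4,0): 1·4+6·0=4≤40, 6·4+6·0=24≤26, objective 28.
(s,t)=(3,1): 1·3+6·1=9≤40, 6·3+6·1=24≤26, objective 27.
(s,t)=(3,0): 1·3+6·0=3≤40, 6·3+6·0=18≤26, objective 21.
The best lattice point is (4,0), giving 28.

28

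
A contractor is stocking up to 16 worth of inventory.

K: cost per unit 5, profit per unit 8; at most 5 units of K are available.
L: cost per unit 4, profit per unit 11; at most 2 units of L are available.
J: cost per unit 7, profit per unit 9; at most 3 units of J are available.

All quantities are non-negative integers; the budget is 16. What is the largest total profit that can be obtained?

L has the best ratio (11/4); taking only L gives at most 2×11 = 22 (stopped by the supply cap of 2).
Mixing does better — 2×L and 1×J: cost 15 ≤ 16, profit 2·11 + 1·9 = 31.

31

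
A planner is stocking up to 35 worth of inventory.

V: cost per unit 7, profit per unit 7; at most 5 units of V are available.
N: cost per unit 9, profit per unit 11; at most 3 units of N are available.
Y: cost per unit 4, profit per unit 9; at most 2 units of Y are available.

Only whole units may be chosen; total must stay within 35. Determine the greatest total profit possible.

This is a bounded integer knapsack.
1×V, 2×N, and 2×Y: cost 33 ≤ 35, profit 1·7 + 2·11 + 2·9 = 47.
3×N and 2×Y: cost 35 ≤ 35, profit 3·11 + 2·9 = 51.
Best is 51.

51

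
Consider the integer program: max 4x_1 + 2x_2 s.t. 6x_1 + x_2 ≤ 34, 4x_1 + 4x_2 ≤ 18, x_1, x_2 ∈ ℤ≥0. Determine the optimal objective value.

(x_1,x_2)=(4,0) is feasible, giving 16.
(x_1,x_2)=(3,1) is feasible, giving 14.
(x_1,x_2)=(3,0) is feasible, giving 12.
Maximum is 16 at (x_1,x_2)=(4,0).

16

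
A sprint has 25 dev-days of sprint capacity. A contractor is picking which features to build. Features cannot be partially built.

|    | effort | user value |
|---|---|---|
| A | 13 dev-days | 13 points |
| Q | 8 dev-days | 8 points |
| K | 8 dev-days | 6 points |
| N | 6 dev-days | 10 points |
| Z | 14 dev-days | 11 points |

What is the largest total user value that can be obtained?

24

This is a 0-1 knapsack instance.
Take Q, K, and N: effort 8 + 8 + 6 = 22 ≤ 25, user value 8 + 6 + 10 = 24.
No other feasible combination does better.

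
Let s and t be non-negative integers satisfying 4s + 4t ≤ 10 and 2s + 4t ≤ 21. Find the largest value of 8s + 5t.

Relaxing integrality, the LP optimum is 20.00 at (s,t) = (2.5, 0), which is not an integer point.
(s,t)=(2,0) is feasible, giving 16.
(s,t)=(1,1) is feasible, giving 13.
No feasible integer point exceeds 16.

16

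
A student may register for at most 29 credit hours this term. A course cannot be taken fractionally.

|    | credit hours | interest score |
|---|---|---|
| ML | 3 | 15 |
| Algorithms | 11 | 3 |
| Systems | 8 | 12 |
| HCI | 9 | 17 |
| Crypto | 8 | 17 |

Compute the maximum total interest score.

Take ML, Systems, HCI, and Crypto: credit hours 3 + 8 + 9 + 8 = 28 ≤ 29, interest score 15 + 12 + 17 + 17 = 61.
No other feasible combination does better.

61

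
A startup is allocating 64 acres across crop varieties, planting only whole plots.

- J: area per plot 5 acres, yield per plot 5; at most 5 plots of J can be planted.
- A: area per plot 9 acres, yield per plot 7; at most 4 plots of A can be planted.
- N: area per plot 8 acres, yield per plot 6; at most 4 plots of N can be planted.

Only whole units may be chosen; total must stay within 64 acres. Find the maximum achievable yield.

54

J has the best ratio (5/5); taking only J gives at most 5×5 = 25 (stopped by the supply cap of 5).
Mixing does better — 4×J, 4×A, and 1×N: area 64 ≤ 64, yield 4·5 + 4·7 + 1·6 = 54.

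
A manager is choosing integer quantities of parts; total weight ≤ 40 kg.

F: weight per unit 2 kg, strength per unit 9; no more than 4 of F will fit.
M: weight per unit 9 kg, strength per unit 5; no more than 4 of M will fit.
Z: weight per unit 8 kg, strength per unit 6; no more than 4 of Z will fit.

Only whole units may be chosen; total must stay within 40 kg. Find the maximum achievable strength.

F has the best ratio (9/2); taking only F gives at most 4×9 = 36 (stopped by the supply cap of 4).
Mixing does better — 4×F and 4×Z: weight 40 ≤ 40, strength 4·9 + 4·6 = 60.

60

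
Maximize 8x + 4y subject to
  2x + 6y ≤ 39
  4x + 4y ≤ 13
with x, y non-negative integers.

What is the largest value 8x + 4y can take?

The continuous relaxation peaks at (3.25, 0) with value 26.00; rounding to a feasible lattice point costs some objective.
(x,y)=(3,0): 2·3+6·0=6≤39, 4·3+4·0=12≤13, objective 24.
(x,y)=(2,1): 2·2+6·1=10≤39, 4·2+4·1=12≤13, objective 20.
No feasible integer point exceeds 24.

24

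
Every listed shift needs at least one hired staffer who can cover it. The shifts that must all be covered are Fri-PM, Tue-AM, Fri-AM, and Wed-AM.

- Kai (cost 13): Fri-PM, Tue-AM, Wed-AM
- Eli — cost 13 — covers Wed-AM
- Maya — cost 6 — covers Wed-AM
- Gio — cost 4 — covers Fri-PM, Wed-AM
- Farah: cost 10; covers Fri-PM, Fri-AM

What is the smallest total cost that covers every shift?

23

The greedy cost-per-new-shift heuristic would pick Gio, Farah, and Kai for 27, but a cheaper cover exists.
Choose Kai and Farah: together they cover Fri-PM, Tue-AM, Fri-AM, Wed-AM — every shift.
Total cost: 13 + 10 = 23.
No cover costs less than 23.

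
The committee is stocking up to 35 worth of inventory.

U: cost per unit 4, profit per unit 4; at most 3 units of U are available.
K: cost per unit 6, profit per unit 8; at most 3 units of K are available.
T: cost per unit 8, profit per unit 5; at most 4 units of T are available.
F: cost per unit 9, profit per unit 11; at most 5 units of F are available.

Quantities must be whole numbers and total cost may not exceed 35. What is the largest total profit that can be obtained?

Take 2×U, 3×K, and 1×F: cost 35 ≤ 35, profit 2·4 + 3·8 + 1·11 = 43.
K has the best ratio (8/6) and is taken to its limit of 3; remaining capacity is filled optimally with the others.

43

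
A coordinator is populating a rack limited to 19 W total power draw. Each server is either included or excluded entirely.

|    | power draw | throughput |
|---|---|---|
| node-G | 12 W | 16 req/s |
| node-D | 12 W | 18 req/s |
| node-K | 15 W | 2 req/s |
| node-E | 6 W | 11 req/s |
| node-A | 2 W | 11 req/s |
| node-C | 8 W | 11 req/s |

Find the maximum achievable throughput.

33

Allowing fractional choices, the relaxed optimum would be about 38.5, but servers are indivisible.
node-D + node-A: power draw 12 + 2 = 14 ≤ 19, throughput 18 + 11 = 29.
node-E + node-A + node-C: power draw 6 + 2 + 8 = 16 ≤ 19, throughput 11 + 11 + 11 = 33.
Best is node-E, node-A, and node-C with total throughput 33.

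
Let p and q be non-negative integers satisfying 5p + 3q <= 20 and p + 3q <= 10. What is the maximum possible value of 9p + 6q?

36

The continuous relaxation peaks at (2.5, 2.5) with value 37.50; rounding to a feasible lattice point costs some objective.
(p,q)=(4,0): 5·4+3·0=20≤20, 1·4+3·0=4≤10, objective 36.
(p,q)=(3,1): 5·3+3·1=18≤20, 1·3+3·1=6≤10, objective 33.
(p,q)=(2,2): 5·2+3·2=16≤20, 1·2+3·2=8≤10, objective 30.
(p,q)=(3,0): 5·3+3·0=15≤20, 1·3+3·0=3≤10, objective 27.
The best lattice point is (4,0), giving 36.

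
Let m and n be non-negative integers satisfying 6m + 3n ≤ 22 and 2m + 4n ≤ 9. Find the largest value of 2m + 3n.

7

Relaxing integrality, the LP optimum is 8.44 at (m,n) = (3.39, 0.556), which is not an integer point.
(m,n)=(2,1): 6·2+3·1=15≤22, 2·2+4·1=8≤9, objective 7.
(m,n)=(3,0): 6·3+3·0=18≤22, 2·3+4·0=6≤9, objective 6.
(m,n)=(1,1): 6·1+3·1=9≤22, 2·1+4·1=6≤9, objective 5.
No feasible integer point exceeds 7.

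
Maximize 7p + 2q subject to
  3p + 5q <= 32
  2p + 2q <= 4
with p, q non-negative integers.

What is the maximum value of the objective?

(p,q)=(2,0): 3·2+5·0=6≤32, 2·2+2·0=4≤4, objective 14.
(p,q)=(1,1): 3·1+5·1=8≤32, 2·1+2·1=4≤4, objective 9.
(p,q)=(1,0): 3·1+5·0=3≤32, 2·1+2·0=2≤4, objective 7.
The best lattice point is (2,0), giving 14.

14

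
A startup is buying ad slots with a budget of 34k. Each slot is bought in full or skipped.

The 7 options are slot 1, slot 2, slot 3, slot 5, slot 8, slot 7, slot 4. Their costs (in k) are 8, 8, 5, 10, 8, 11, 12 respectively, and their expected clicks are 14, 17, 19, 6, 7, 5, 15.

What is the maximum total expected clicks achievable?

65

Allowing fractional choices, the relaxed optimum would be about 65.9, but ad slots are indivisible.
slot 1 + slot 2 + slot 3 + slot 8: cost 8 + 8 + 5 + 8 = 29 ≤ 34, expected clicks 14 + 17 + 19 + 7 = 57.
slot 2 + slot 3 + slot 8 + slot 4: cost 8 + 5 + 8 + 12 = 33 ≤ 34, expected clicks 17 + 19 + 7 + 15 = 58.
slot 1 + slot 2 + slot 3 + slot 4: cost 8 + 8 + 5 + 12 = 33 ≤ 34, expected clicks 14 + 17 + 19 + 15 = 65.
Best is slot 1, slot 2, slot 3, and slot 4 with total expected clicks 65.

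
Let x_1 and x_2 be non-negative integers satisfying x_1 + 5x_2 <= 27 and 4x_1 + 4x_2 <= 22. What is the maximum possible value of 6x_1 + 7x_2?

35

Relaxing integrality, the LP optimum is 38.38 at (x_1,x_2) = (0.125, 5.38), which is not an integer point.
(x_1,x_2)=(0,5): 1·0+5·5=25≤27, 4·0+4·5=20≤22, objective 35.
(x_1,x_2)=(1,4): 1·1+5·4=21≤27, 4·1+4·4=20≤22, objective 34.
The best lattice point is (0,5), giving 35.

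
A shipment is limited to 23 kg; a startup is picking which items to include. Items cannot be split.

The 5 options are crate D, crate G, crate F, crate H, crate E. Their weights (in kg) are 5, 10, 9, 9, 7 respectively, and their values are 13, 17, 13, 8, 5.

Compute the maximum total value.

Allowing fractional choices, the relaxed optimum would be about 41.6, but items are indivisible.
crate D + crate F + crate E: weight 5 + 9 + 7 = 21 ≤ 23, value 13 + 13 + 5 = 31.
crate D + crate F + crate H: weight 5 + 9 + 9 = 23 ≤ 23, value 13 + 13 + 8 = 34.
crate D + crate G + crate E: weight 5 + 10 + 7 = 22 ≤ 23, value 13 + 17 + 5 = 35.
Best is crate D, crate G, and crate E with total value 35.

35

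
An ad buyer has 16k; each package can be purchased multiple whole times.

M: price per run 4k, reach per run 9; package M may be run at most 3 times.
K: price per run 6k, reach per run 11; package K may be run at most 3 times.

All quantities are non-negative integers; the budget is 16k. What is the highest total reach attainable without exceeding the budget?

M has the best ratio (9/4); taking only M gives at most 3×9 = 27 (stopped by the supply cap of 3).
Mixing does better — 1×M and 2×K: price 16 ≤ 16, reach 1·9 + 2·11 = 31.

31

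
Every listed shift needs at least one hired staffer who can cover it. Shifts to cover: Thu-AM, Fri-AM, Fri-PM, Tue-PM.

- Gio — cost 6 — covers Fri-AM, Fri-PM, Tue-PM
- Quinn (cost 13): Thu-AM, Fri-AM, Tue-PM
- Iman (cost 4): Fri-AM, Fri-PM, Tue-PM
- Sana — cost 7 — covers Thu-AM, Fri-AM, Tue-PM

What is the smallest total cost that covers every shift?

Choose Iman and Sana: together they cover Thu-AM, Fri-AM, Fri-PM, Tue-PM — every shift.
Total cost: 4 + 7 = 11.
No cover costs less than 11.

11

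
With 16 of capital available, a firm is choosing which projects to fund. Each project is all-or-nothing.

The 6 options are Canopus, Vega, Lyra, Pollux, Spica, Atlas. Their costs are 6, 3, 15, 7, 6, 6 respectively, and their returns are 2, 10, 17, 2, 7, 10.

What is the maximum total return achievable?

Vega + Spica + Atlas: cost 3 + 6 + 6 = 15 ≤ 16, return 10 + 7 + 10 = 27.
Canopus + Vega + Atlas: cost 6 + 3 + 6 = 15 ≤ 16, return 2 + 10 + 10 = 22.
Best is Vega, Spica, and Atlas with total return 27.

27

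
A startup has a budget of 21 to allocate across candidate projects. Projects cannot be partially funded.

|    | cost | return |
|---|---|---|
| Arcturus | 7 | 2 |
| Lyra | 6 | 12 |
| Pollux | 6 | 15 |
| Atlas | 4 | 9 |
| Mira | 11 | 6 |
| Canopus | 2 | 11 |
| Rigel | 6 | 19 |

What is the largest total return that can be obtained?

Allowing fractional choices, the relaxed optimum would be about 60.0, but projects are indivisible.
Lyra + Pollux + Canopus + Rigel: cost 6 + 6 + 2 + 6 = 20 ≤ 21, return 12 + 15 + 11 + 19 = 57.
Lyra + Atlas + Canopus + Rigel: cost 6 + 4 + 2 + 6 = 18 ≤ 21, return 12 + 9 + 11 + 19 = 51.
Pollux + Atlas + Canopus + Rigel: cost 6 + 4 + 2 + 6 = 18 ≤ 21, return 15 + 9 + 11 + 19 = 54.
Best is Lyra, Pollux, Canopus, and Rigel with total return 57.

57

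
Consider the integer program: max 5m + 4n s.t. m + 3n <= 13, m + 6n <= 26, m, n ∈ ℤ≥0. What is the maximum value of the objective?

65

(m,n)=(13,0): 1·13+3·0=13≤13, 1·13+6·0=13≤26, objective 65.
(m,n)=(12,0): 1·12+3·0=12≤13, 1·12+6·0=12≤26, objective 60.
The best lattice point is (13,0), giving 65.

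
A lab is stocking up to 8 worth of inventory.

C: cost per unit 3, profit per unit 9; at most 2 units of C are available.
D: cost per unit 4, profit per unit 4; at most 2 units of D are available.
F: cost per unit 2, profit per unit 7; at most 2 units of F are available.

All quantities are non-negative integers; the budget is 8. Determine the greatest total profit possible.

2×C and 1×F: cost 8 ≤ 8, profit 2·9 + 1·7 = 25.
1×C and 2×F: cost 7 ≤ 8, profit 1·9 + 2·7 = 23.
Best is 25.

25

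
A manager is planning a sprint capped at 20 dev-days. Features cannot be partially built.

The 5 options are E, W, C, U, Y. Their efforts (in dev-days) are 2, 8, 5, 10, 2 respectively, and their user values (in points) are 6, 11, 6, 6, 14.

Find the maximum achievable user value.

37

Allowing fractional choices, the relaxed optimum would be about 38.8, but features are indivisible.
E + C + U + Y: effort 2 + 5 + 10 + 2 = 19 ≤ 20, user value 6 + 6 + 6 + 14 = 32.
E + W + C + Y: effort 2 + 8 + 5 + 2 = 17 ≤ 20, user value 6 + 11 + 6 + 14 = 37.
Best is E, W, C, and Y with total user value 37.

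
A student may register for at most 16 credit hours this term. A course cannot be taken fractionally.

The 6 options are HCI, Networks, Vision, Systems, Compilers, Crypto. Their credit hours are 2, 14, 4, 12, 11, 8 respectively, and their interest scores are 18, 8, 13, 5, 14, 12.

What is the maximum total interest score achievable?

Allowing fractional choices, the relaxed optimum would be about 45.5, but courses are indivisible.
HCI + Vision + Crypto: credit hours 2 + 4 + 8 = 14 ≤ 16, interest score 18 + 13 + 12 = 43.
HCI + Compilers: credit hours 2 + 11 = 13 ≤ 16, interest score 18 + 14 = 32.
Best is HCI, Vision, and Crypto with total interest score 43.

43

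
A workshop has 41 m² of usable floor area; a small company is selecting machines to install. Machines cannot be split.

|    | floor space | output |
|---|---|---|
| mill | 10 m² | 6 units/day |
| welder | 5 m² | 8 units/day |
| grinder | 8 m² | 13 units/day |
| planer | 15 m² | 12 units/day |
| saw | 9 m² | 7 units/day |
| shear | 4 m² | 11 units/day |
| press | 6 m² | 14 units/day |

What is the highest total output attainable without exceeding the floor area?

Treat it as a binary knapsack problem.
welder + grinder + saw + shear + press: floor space 5 + 8 + 9 + 4 + 6 = 32 ≤ 41, output 8 + 13 + 7 + 11 + 14 = 53.
welder + grinder + planer + shear + press: floor space 5 + 8 + 15 + 4 + 6 = 38 ≤ 41, output 8 + 13 + 12 + 11 + 14 = 58.
Best is welder, grinder, planer, shear, and press with total output 58.

58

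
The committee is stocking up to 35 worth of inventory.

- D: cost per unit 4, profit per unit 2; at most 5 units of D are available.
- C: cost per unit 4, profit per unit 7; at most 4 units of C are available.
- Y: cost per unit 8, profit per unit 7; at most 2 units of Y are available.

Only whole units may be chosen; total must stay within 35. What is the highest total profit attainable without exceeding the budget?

42

C has the best ratio (7/4); taking only C gives at most 4×7 = 28 (stopped by the supply cap of 4).
Mixing does better — 4×C and 2×Y: cost 32 ≤ 35, profit 4·7 + 2·7 = 42.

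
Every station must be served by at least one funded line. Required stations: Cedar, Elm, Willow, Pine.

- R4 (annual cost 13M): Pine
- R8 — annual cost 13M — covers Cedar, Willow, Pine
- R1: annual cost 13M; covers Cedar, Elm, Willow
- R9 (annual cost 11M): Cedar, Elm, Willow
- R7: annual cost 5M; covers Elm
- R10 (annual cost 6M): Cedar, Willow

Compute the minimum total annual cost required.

18

This is a weighted set-cover instance.
The greedy cost-per-new-station heuristic would pick R10, R7, and R4 for 24, but a cheaper cover exists.
Choose R8 and R7: together they cover Cedar, Elm, Willow, Pine — every station.
Total annual cost: 13 + 5 = 18.
No cover costs less than 18.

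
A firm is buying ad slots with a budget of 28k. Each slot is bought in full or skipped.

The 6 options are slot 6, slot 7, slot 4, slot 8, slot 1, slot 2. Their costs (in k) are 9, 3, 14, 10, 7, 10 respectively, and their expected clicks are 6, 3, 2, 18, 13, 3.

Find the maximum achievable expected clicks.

37

slot 7 + slot 8 + slot 1: cost 3 + 10 + 7 = 20 ≤ 28, expected clicks 3 + 18 + 13 = 34.
slot 6 + slot 8 + slot 1: cost 9 + 10 + 7 = 26 ≤ 28, expected clicks 6 + 18 + 13 = 37.
Best is slot 6, slot 8, and slot 1 with total expected clicks 37.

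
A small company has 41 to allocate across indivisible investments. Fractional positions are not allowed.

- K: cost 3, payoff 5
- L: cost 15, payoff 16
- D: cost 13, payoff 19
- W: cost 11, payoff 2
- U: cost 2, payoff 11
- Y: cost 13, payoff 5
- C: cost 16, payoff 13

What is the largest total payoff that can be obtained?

51

Treat it as a binary knapsack problem.
Allowing fractional choices, the relaxed optimum would be about 57.5, but investments are indivisible.
K + D + U + C: cost 3 + 13 + 2 + 16 = 34 ≤ 41, payoff 5 + 19 + 11 + 13 = 48.
L + D + W + U: cost 15 + 13 + 11 + 2 = 41 ≤ 41, payoff 16 + 19 + 2 + 11 = 48.
K + L + D + U: cost 3 + 15 + 13 + 2 = 33 ≤ 41, payoff 5 + 16 + 19 + 11 = 51.
Best is K, L, D, and U with total payoff 51.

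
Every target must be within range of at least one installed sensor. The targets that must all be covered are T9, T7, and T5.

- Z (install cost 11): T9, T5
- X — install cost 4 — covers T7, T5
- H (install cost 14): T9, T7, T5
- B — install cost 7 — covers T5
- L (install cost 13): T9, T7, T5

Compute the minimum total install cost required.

This is a weighted set-cover instance.
L alone covers T9, T7, T5 — every target.
Total install cost: 13.

13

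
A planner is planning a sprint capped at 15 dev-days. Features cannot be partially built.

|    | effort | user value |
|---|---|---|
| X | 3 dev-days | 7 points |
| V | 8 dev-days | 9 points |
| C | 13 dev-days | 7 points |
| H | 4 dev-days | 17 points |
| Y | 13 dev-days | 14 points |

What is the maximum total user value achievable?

V + H: effort 8 + 4 = 12 ≤ 15, user value 9 + 17 = 26.
X + V + H: effort 3 + 8 + 4 = 15 ≤ 15, user value 7 + 9 + 17 = 33.
Best is X, V, and H with total user value 33.

33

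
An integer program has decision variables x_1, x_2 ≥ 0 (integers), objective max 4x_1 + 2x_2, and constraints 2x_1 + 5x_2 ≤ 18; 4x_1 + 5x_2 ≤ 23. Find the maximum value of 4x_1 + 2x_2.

Relaxing integrality, the LP optimum is 23.00 at (x_1,x_2) = (5.75, 0), which is not an integer point.
(x_1,x_2)=(5,0): 2·5+5·0=10≤18, 4·5+5·0=20≤23, objective 20.
(x_1,x_2)=(4,1): 2·4+5·1=13≤18, 4·4+5·1=21≤23, objective 18.
(x_1,x_2)=(4,0): 2·4+5·0=8≤18, 4·4+5·0=16≤23, objective 16.
No feasible integer point exceeds 20.

20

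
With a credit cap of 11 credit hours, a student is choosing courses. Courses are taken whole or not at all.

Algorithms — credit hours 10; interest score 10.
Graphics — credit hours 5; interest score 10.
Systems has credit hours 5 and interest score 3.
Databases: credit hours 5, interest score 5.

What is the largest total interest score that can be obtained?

15

Graphics + Databases: credit hours 5 + 5 = 10 ≤ 11, interest score 10 + 5 = 15.
Graphics + Systems: credit hours 5 + 5 = 10 ≤ 11, interest score 10 + 3 = 13.
Best is Graphics and Databases with total interest score 15.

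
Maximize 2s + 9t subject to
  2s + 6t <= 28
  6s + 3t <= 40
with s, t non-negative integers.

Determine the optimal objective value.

Relaxing integrality, the LP optimum is 42.00 at (s,t) = (0, 4.67), which is not an integer point.
(s,t)=(2,4): 2·2+6·4=28≤28, 6·2+3·4=24≤40, objective 40.
(s,t)=(1,4): 2·1+6·4=26≤28, 6·1+3·4=18≤40, objective 38.
(s,t)=(0,4): 2·0+6·4=24≤28, 6·0+3·4=12≤40, objective 36.
The best lattice point is (2,4), giving 40.

40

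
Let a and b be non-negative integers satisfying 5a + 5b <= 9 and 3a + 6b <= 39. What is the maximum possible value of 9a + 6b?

9

Relaxing integrality, the LP optimum is 16.20 at (a,b) = (1.8, 0), which is not an integer point.
(a,b)=(1,0) is feasible, giving 9.
(a,b)=(0,1) is feasible, giving 6.
(a,b)=(0,0) is feasible, giving 0.
The best lattice point is (1,0), giving 9.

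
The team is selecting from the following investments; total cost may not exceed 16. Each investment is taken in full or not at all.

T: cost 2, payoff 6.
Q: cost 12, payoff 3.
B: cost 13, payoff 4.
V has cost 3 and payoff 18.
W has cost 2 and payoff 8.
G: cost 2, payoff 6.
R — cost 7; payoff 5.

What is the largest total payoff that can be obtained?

T + V + W + R: cost 2 + 3 + 2 + 7 = 14 ≤ 16, payoff 6 + 18 + 8 + 5 = 37.
T + V + W + G: cost 2 + 3 + 2 + 2 = 9 ≤ 16, payoff 6 + 18 + 8 + 6 = 38.
T + V + W + G + R: cost 2 + 3 + 2 + 2 + 7 = 16 ≤ 16, payoff 6 + 18 + 8 + 6 + 5 = 43.
Best is T, V, W, G, and R with total payoff 43.

43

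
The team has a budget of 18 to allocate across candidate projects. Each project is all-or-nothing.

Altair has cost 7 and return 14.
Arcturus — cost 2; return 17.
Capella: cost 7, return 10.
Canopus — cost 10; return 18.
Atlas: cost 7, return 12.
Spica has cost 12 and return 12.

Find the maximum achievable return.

Allowing fractional choices, the relaxed optimum would be about 47.2, but projects are indivisible.
Altair + Arcturus + Capella: cost 7 + 2 + 7 = 16 ≤ 18, return 14 + 17 + 10 = 41.
Altair + Arcturus + Atlas: cost 7 + 2 + 7 = 16 ≤ 18, return 14 + 17 + 12 = 43.
Arcturus + Capella + Atlas: cost 2 + 7 + 7 = 16 ≤ 18, return 17 + 10 + 12 = 39.
Best is Altair, Arcturus, and Atlas with total return 43.

43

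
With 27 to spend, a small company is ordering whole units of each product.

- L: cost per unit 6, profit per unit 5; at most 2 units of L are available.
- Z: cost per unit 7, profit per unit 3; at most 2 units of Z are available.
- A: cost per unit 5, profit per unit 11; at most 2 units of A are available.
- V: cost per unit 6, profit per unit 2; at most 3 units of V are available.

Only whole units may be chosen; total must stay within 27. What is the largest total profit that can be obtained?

32

A has the best ratio (11/5); taking only A gives at most 2×11 = 22 (stopped by the supply cap of 2).
Mixing does better — 2×L and 2×A: cost 22 ≤ 27, profit 2·5 + 2·11 = 32.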